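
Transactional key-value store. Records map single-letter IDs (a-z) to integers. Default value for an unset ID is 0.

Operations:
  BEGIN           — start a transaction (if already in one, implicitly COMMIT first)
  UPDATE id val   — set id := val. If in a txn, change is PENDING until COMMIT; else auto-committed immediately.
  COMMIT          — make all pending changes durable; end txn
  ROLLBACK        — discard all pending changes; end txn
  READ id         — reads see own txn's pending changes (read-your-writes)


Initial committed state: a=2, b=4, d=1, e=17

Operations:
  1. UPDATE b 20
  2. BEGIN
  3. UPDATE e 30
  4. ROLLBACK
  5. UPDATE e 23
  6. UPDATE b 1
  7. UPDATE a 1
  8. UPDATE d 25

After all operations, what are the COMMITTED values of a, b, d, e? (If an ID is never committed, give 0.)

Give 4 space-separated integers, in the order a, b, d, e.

Answer: 1 1 25 23

Derivation:
Initial committed: {a=2, b=4, d=1, e=17}
Op 1: UPDATE b=20 (auto-commit; committed b=20)
Op 2: BEGIN: in_txn=True, pending={}
Op 3: UPDATE e=30 (pending; pending now {e=30})
Op 4: ROLLBACK: discarded pending ['e']; in_txn=False
Op 5: UPDATE e=23 (auto-commit; committed e=23)
Op 6: UPDATE b=1 (auto-commit; committed b=1)
Op 7: UPDATE a=1 (auto-commit; committed a=1)
Op 8: UPDATE d=25 (auto-commit; committed d=25)
Final committed: {a=1, b=1, d=25, e=23}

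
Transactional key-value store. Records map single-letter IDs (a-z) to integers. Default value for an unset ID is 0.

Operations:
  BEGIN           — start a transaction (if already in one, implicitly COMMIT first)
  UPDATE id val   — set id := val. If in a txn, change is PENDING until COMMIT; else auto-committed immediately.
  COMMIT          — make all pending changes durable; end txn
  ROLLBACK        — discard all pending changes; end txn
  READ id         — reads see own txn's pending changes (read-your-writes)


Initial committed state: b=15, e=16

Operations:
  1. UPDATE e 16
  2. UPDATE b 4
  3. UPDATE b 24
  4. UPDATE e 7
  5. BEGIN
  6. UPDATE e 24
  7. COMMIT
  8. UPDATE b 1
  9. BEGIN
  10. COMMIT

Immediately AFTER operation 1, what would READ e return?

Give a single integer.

Answer: 16

Derivation:
Initial committed: {b=15, e=16}
Op 1: UPDATE e=16 (auto-commit; committed e=16)
After op 1: visible(e) = 16 (pending={}, committed={b=15, e=16})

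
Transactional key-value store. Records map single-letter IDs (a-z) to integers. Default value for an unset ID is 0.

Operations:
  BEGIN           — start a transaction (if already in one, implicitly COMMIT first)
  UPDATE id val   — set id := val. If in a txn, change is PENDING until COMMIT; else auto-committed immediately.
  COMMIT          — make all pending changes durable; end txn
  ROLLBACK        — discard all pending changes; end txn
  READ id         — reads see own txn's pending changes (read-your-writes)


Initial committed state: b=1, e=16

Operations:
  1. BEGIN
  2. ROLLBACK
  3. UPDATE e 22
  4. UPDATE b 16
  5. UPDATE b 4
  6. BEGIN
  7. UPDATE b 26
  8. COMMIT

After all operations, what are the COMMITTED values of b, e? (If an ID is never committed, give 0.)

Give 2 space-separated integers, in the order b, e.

Answer: 26 22

Derivation:
Initial committed: {b=1, e=16}
Op 1: BEGIN: in_txn=True, pending={}
Op 2: ROLLBACK: discarded pending []; in_txn=False
Op 3: UPDATE e=22 (auto-commit; committed e=22)
Op 4: UPDATE b=16 (auto-commit; committed b=16)
Op 5: UPDATE b=4 (auto-commit; committed b=4)
Op 6: BEGIN: in_txn=True, pending={}
Op 7: UPDATE b=26 (pending; pending now {b=26})
Op 8: COMMIT: merged ['b'] into committed; committed now {b=26, e=22}
Final committed: {b=26, e=22}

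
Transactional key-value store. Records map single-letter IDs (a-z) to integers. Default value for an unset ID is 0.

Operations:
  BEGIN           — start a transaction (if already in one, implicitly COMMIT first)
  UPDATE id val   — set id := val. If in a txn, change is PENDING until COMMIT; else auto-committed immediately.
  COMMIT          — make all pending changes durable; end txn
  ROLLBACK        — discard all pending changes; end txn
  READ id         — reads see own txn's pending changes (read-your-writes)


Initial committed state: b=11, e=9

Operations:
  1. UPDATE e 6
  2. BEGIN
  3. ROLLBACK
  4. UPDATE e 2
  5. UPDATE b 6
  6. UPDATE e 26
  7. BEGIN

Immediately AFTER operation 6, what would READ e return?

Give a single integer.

Answer: 26

Derivation:
Initial committed: {b=11, e=9}
Op 1: UPDATE e=6 (auto-commit; committed e=6)
Op 2: BEGIN: in_txn=True, pending={}
Op 3: ROLLBACK: discarded pending []; in_txn=False
Op 4: UPDATE e=2 (auto-commit; committed e=2)
Op 5: UPDATE b=6 (auto-commit; committed b=6)
Op 6: UPDATE e=26 (auto-commit; committed e=26)
After op 6: visible(e) = 26 (pending={}, committed={b=6, e=26})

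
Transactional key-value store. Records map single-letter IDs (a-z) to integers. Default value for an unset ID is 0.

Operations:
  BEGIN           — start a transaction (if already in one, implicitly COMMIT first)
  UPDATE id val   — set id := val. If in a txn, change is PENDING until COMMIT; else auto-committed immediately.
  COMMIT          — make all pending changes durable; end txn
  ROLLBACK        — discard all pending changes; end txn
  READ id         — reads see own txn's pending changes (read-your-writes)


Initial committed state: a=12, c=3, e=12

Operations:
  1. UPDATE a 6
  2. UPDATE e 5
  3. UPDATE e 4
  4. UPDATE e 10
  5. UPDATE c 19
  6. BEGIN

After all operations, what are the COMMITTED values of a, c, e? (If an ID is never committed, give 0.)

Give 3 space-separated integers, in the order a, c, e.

Initial committed: {a=12, c=3, e=12}
Op 1: UPDATE a=6 (auto-commit; committed a=6)
Op 2: UPDATE e=5 (auto-commit; committed e=5)
Op 3: UPDATE e=4 (auto-commit; committed e=4)
Op 4: UPDATE e=10 (auto-commit; committed e=10)
Op 5: UPDATE c=19 (auto-commit; committed c=19)
Op 6: BEGIN: in_txn=True, pending={}
Final committed: {a=6, c=19, e=10}

Answer: 6 19 10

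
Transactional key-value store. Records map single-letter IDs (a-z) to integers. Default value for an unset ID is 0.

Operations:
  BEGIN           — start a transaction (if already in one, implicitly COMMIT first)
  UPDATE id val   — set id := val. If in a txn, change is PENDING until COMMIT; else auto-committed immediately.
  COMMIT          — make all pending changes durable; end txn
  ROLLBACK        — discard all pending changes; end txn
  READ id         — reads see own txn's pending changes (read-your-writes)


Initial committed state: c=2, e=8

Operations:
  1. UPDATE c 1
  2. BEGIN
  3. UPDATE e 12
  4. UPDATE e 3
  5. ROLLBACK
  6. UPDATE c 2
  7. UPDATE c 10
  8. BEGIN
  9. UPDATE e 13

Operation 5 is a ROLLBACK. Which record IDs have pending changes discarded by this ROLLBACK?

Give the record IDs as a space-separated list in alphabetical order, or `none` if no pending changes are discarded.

Initial committed: {c=2, e=8}
Op 1: UPDATE c=1 (auto-commit; committed c=1)
Op 2: BEGIN: in_txn=True, pending={}
Op 3: UPDATE e=12 (pending; pending now {e=12})
Op 4: UPDATE e=3 (pending; pending now {e=3})
Op 5: ROLLBACK: discarded pending ['e']; in_txn=False
Op 6: UPDATE c=2 (auto-commit; committed c=2)
Op 7: UPDATE c=10 (auto-commit; committed c=10)
Op 8: BEGIN: in_txn=True, pending={}
Op 9: UPDATE e=13 (pending; pending now {e=13})
ROLLBACK at op 5 discards: ['e']

Answer: e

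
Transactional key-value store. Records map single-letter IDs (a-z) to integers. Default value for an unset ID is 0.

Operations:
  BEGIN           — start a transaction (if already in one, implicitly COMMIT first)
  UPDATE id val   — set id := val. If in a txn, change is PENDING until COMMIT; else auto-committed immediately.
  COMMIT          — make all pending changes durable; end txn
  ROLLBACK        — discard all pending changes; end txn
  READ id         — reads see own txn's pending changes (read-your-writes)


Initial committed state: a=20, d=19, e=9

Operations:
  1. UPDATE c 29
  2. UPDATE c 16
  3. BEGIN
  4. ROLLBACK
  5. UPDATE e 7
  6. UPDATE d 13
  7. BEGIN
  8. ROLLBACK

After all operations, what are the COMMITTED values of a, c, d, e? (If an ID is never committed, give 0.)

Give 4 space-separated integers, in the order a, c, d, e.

Answer: 20 16 13 7

Derivation:
Initial committed: {a=20, d=19, e=9}
Op 1: UPDATE c=29 (auto-commit; committed c=29)
Op 2: UPDATE c=16 (auto-commit; committed c=16)
Op 3: BEGIN: in_txn=True, pending={}
Op 4: ROLLBACK: discarded pending []; in_txn=False
Op 5: UPDATE e=7 (auto-commit; committed e=7)
Op 6: UPDATE d=13 (auto-commit; committed d=13)
Op 7: BEGIN: in_txn=True, pending={}
Op 8: ROLLBACK: discarded pending []; in_txn=False
Final committed: {a=20, c=16, d=13, e=7}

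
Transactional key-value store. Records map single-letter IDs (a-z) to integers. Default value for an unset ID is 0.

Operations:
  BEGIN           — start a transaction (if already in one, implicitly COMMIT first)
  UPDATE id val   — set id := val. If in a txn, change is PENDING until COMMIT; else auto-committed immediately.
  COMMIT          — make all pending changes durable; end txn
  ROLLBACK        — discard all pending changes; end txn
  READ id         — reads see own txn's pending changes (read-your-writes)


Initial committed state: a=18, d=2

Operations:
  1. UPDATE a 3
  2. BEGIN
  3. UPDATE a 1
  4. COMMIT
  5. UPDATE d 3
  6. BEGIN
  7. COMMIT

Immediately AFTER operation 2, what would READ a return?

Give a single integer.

Initial committed: {a=18, d=2}
Op 1: UPDATE a=3 (auto-commit; committed a=3)
Op 2: BEGIN: in_txn=True, pending={}
After op 2: visible(a) = 3 (pending={}, committed={a=3, d=2})

Answer: 3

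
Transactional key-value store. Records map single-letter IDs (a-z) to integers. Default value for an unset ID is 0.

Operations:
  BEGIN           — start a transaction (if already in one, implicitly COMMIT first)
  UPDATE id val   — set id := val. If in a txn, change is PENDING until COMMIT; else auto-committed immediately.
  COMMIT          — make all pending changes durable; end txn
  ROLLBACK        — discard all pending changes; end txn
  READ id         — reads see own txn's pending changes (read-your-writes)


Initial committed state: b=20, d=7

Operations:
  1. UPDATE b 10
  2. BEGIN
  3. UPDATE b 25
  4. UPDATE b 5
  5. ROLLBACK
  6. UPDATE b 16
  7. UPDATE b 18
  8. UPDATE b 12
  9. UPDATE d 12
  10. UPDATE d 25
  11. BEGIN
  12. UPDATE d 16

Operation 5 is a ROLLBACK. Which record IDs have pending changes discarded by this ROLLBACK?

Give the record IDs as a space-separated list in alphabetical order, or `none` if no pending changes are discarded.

Initial committed: {b=20, d=7}
Op 1: UPDATE b=10 (auto-commit; committed b=10)
Op 2: BEGIN: in_txn=True, pending={}
Op 3: UPDATE b=25 (pending; pending now {b=25})
Op 4: UPDATE b=5 (pending; pending now {b=5})
Op 5: ROLLBACK: discarded pending ['b']; in_txn=False
Op 6: UPDATE b=16 (auto-commit; committed b=16)
Op 7: UPDATE b=18 (auto-commit; committed b=18)
Op 8: UPDATE b=12 (auto-commit; committed b=12)
Op 9: UPDATE d=12 (auto-commit; committed d=12)
Op 10: UPDATE d=25 (auto-commit; committed d=25)
Op 11: BEGIN: in_txn=True, pending={}
Op 12: UPDATE d=16 (pending; pending now {d=16})
ROLLBACK at op 5 discards: ['b']

Answer: b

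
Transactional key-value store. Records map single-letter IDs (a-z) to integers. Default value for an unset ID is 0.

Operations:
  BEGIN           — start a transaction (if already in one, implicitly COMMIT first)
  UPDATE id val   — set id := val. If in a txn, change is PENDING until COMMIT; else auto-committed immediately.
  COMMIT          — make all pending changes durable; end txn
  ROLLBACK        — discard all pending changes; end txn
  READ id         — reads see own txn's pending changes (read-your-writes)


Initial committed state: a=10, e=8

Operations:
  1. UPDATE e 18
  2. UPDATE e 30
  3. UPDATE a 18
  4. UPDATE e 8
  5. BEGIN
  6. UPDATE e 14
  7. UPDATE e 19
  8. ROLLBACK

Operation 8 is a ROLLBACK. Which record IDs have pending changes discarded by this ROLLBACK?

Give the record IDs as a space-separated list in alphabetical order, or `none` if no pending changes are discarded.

Initial committed: {a=10, e=8}
Op 1: UPDATE e=18 (auto-commit; committed e=18)
Op 2: UPDATE e=30 (auto-commit; committed e=30)
Op 3: UPDATE a=18 (auto-commit; committed a=18)
Op 4: UPDATE e=8 (auto-commit; committed e=8)
Op 5: BEGIN: in_txn=True, pending={}
Op 6: UPDATE e=14 (pending; pending now {e=14})
Op 7: UPDATE e=19 (pending; pending now {e=19})
Op 8: ROLLBACK: discarded pending ['e']; in_txn=False
ROLLBACK at op 8 discards: ['e']

Answer: e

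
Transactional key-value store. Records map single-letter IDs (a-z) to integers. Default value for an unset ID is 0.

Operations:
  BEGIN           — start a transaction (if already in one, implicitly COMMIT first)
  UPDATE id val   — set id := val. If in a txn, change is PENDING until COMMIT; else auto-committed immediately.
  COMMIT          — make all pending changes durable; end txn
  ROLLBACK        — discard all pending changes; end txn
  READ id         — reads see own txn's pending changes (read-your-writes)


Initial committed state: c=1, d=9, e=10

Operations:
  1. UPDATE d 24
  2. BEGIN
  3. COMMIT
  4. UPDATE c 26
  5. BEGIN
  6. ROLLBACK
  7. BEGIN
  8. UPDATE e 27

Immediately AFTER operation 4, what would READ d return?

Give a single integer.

Answer: 24

Derivation:
Initial committed: {c=1, d=9, e=10}
Op 1: UPDATE d=24 (auto-commit; committed d=24)
Op 2: BEGIN: in_txn=True, pending={}
Op 3: COMMIT: merged [] into committed; committed now {c=1, d=24, e=10}
Op 4: UPDATE c=26 (auto-commit; committed c=26)
After op 4: visible(d) = 24 (pending={}, committed={c=26, d=24, e=10})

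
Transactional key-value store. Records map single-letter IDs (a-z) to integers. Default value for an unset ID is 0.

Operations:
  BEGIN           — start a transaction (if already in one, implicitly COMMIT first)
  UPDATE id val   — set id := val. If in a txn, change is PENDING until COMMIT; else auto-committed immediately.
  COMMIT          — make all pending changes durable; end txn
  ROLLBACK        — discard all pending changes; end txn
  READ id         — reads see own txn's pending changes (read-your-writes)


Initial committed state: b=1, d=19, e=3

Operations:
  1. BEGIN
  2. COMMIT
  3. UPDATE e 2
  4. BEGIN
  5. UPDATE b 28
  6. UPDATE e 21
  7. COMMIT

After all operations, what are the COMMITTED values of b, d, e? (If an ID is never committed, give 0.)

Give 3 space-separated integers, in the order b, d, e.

Initial committed: {b=1, d=19, e=3}
Op 1: BEGIN: in_txn=True, pending={}
Op 2: COMMIT: merged [] into committed; committed now {b=1, d=19, e=3}
Op 3: UPDATE e=2 (auto-commit; committed e=2)
Op 4: BEGIN: in_txn=True, pending={}
Op 5: UPDATE b=28 (pending; pending now {b=28})
Op 6: UPDATE e=21 (pending; pending now {b=28, e=21})
Op 7: COMMIT: merged ['b', 'e'] into committed; committed now {b=28, d=19, e=21}
Final committed: {b=28, d=19, e=21}

Answer: 28 19 21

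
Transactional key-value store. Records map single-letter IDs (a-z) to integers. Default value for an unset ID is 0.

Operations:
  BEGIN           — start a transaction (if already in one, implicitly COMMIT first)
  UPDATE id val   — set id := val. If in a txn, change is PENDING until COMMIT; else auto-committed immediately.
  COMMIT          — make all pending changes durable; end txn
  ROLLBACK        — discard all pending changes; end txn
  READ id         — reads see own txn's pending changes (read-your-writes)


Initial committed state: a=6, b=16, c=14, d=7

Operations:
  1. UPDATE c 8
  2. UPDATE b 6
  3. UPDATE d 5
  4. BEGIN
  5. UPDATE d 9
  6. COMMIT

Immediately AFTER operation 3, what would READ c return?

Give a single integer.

Initial committed: {a=6, b=16, c=14, d=7}
Op 1: UPDATE c=8 (auto-commit; committed c=8)
Op 2: UPDATE b=6 (auto-commit; committed b=6)
Op 3: UPDATE d=5 (auto-commit; committed d=5)
After op 3: visible(c) = 8 (pending={}, committed={a=6, b=6, c=8, d=5})

Answer: 8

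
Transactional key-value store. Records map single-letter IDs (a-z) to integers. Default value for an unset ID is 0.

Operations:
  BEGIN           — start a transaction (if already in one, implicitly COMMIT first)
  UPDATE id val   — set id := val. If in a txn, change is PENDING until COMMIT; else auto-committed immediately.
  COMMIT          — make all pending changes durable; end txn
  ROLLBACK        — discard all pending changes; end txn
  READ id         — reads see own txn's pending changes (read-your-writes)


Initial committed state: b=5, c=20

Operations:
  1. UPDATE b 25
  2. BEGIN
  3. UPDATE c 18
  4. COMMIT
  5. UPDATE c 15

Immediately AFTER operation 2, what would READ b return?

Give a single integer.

Answer: 25

Derivation:
Initial committed: {b=5, c=20}
Op 1: UPDATE b=25 (auto-commit; committed b=25)
Op 2: BEGIN: in_txn=True, pending={}
After op 2: visible(b) = 25 (pending={}, committed={b=25, c=20})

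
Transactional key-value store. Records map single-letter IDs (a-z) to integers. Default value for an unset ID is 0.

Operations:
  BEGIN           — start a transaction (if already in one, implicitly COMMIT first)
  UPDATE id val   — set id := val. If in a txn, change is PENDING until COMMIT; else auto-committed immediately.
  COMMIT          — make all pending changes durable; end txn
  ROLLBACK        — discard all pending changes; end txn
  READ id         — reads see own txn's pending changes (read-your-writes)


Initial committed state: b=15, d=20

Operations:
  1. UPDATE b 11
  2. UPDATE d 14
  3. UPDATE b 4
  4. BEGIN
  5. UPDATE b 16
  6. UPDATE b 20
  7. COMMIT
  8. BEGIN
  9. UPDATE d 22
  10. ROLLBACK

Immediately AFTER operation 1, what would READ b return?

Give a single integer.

Initial committed: {b=15, d=20}
Op 1: UPDATE b=11 (auto-commit; committed b=11)
After op 1: visible(b) = 11 (pending={}, committed={b=11, d=20})

Answer: 11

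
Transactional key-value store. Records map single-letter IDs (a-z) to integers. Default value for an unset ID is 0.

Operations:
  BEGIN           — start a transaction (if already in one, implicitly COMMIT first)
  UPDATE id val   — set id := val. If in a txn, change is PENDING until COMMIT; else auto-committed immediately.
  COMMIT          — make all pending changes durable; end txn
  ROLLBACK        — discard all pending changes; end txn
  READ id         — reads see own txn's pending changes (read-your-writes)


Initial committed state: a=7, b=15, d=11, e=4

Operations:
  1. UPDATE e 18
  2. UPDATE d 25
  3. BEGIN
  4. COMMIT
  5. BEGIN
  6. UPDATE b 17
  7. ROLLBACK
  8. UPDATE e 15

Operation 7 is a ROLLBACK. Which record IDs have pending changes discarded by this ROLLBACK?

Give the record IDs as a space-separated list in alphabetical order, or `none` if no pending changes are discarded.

Initial committed: {a=7, b=15, d=11, e=4}
Op 1: UPDATE e=18 (auto-commit; committed e=18)
Op 2: UPDATE d=25 (auto-commit; committed d=25)
Op 3: BEGIN: in_txn=True, pending={}
Op 4: COMMIT: merged [] into committed; committed now {a=7, b=15, d=25, e=18}
Op 5: BEGIN: in_txn=True, pending={}
Op 6: UPDATE b=17 (pending; pending now {b=17})
Op 7: ROLLBACK: discarded pending ['b']; in_txn=False
Op 8: UPDATE e=15 (auto-commit; committed e=15)
ROLLBACK at op 7 discards: ['b']

Answer: b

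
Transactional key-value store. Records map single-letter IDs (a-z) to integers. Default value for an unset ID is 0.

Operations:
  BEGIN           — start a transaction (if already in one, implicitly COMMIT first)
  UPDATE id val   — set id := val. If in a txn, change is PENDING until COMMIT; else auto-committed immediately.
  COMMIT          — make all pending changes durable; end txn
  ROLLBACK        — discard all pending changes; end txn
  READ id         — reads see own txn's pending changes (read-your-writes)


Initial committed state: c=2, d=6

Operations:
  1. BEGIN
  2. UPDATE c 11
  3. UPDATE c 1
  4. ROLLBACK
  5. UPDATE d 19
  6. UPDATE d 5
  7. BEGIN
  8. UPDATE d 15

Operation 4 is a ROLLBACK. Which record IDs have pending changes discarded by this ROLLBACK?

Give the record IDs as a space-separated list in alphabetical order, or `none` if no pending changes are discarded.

Answer: c

Derivation:
Initial committed: {c=2, d=6}
Op 1: BEGIN: in_txn=True, pending={}
Op 2: UPDATE c=11 (pending; pending now {c=11})
Op 3: UPDATE c=1 (pending; pending now {c=1})
Op 4: ROLLBACK: discarded pending ['c']; in_txn=False
Op 5: UPDATE d=19 (auto-commit; committed d=19)
Op 6: UPDATE d=5 (auto-commit; committed d=5)
Op 7: BEGIN: in_txn=True, pending={}
Op 8: UPDATE d=15 (pending; pending now {d=15})
ROLLBACK at op 4 discards: ['c']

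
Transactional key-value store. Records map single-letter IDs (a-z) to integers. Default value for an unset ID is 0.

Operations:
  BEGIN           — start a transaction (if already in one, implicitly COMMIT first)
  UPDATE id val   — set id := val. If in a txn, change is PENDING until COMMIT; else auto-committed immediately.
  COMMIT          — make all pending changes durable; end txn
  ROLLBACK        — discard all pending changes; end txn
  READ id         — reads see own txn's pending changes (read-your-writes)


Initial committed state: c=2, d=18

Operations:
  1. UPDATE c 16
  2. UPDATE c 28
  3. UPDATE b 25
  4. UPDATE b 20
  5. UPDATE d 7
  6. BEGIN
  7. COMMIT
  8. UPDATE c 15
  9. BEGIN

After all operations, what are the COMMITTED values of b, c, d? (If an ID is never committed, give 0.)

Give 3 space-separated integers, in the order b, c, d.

Initial committed: {c=2, d=18}
Op 1: UPDATE c=16 (auto-commit; committed c=16)
Op 2: UPDATE c=28 (auto-commit; committed c=28)
Op 3: UPDATE b=25 (auto-commit; committed b=25)
Op 4: UPDATE b=20 (auto-commit; committed b=20)
Op 5: UPDATE d=7 (auto-commit; committed d=7)
Op 6: BEGIN: in_txn=True, pending={}
Op 7: COMMIT: merged [] into committed; committed now {b=20, c=28, d=7}
Op 8: UPDATE c=15 (auto-commit; committed c=15)
Op 9: BEGIN: in_txn=True, pending={}
Final committed: {b=20, c=15, d=7}

Answer: 20 15 7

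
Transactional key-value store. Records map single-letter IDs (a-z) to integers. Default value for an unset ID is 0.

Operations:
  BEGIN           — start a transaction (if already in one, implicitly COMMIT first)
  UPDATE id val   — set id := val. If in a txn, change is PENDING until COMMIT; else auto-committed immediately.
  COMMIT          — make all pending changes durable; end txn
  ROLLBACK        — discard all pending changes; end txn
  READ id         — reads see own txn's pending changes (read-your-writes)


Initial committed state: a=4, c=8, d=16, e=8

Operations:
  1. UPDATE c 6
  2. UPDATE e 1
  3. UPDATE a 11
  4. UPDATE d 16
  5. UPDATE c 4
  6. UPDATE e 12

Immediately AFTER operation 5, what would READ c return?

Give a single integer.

Initial committed: {a=4, c=8, d=16, e=8}
Op 1: UPDATE c=6 (auto-commit; committed c=6)
Op 2: UPDATE e=1 (auto-commit; committed e=1)
Op 3: UPDATE a=11 (auto-commit; committed a=11)
Op 4: UPDATE d=16 (auto-commit; committed d=16)
Op 5: UPDATE c=4 (auto-commit; committed c=4)
After op 5: visible(c) = 4 (pending={}, committed={a=11, c=4, d=16, e=1})

Answer: 4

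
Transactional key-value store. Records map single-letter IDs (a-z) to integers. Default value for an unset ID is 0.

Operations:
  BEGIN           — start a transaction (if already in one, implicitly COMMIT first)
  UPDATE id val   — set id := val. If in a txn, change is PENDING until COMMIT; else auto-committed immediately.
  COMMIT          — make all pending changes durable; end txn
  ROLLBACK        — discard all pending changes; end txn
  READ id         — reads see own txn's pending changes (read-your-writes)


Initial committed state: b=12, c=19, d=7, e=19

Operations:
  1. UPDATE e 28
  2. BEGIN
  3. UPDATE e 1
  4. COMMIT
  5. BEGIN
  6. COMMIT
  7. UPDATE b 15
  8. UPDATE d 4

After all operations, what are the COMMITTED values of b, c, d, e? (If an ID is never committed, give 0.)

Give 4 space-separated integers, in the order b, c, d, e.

Answer: 15 19 4 1

Derivation:
Initial committed: {b=12, c=19, d=7, e=19}
Op 1: UPDATE e=28 (auto-commit; committed e=28)
Op 2: BEGIN: in_txn=True, pending={}
Op 3: UPDATE e=1 (pending; pending now {e=1})
Op 4: COMMIT: merged ['e'] into committed; committed now {b=12, c=19, d=7, e=1}
Op 5: BEGIN: in_txn=True, pending={}
Op 6: COMMIT: merged [] into committed; committed now {b=12, c=19, d=7, e=1}
Op 7: UPDATE b=15 (auto-commit; committed b=15)
Op 8: UPDATE d=4 (auto-commit; committed d=4)
Final committed: {b=15, c=19, d=4, e=1}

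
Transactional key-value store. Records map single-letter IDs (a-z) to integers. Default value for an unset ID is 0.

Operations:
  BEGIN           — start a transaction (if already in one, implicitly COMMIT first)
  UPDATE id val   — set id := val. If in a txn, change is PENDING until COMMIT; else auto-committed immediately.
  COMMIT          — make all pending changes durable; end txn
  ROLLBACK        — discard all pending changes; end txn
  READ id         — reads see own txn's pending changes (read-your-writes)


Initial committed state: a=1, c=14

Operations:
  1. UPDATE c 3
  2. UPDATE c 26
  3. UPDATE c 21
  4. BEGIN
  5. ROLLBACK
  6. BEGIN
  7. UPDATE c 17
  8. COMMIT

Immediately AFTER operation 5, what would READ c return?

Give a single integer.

Initial committed: {a=1, c=14}
Op 1: UPDATE c=3 (auto-commit; committed c=3)
Op 2: UPDATE c=26 (auto-commit; committed c=26)
Op 3: UPDATE c=21 (auto-commit; committed c=21)
Op 4: BEGIN: in_txn=True, pending={}
Op 5: ROLLBACK: discarded pending []; in_txn=False
After op 5: visible(c) = 21 (pending={}, committed={a=1, c=21})

Answer: 21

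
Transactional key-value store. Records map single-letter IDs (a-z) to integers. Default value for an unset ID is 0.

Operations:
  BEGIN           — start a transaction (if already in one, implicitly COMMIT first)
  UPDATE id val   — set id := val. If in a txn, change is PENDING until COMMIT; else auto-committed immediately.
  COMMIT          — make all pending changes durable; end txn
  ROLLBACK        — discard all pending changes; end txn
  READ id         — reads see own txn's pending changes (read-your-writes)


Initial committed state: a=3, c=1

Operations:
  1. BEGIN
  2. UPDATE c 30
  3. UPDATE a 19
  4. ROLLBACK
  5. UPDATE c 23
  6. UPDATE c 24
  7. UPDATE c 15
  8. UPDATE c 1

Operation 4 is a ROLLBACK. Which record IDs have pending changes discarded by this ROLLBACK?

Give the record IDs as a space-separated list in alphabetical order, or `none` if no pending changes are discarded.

Initial committed: {a=3, c=1}
Op 1: BEGIN: in_txn=True, pending={}
Op 2: UPDATE c=30 (pending; pending now {c=30})
Op 3: UPDATE a=19 (pending; pending now {a=19, c=30})
Op 4: ROLLBACK: discarded pending ['a', 'c']; in_txn=False
Op 5: UPDATE c=23 (auto-commit; committed c=23)
Op 6: UPDATE c=24 (auto-commit; committed c=24)
Op 7: UPDATE c=15 (auto-commit; committed c=15)
Op 8: UPDATE c=1 (auto-commit; committed c=1)
ROLLBACK at op 4 discards: ['a', 'c']

Answer: a c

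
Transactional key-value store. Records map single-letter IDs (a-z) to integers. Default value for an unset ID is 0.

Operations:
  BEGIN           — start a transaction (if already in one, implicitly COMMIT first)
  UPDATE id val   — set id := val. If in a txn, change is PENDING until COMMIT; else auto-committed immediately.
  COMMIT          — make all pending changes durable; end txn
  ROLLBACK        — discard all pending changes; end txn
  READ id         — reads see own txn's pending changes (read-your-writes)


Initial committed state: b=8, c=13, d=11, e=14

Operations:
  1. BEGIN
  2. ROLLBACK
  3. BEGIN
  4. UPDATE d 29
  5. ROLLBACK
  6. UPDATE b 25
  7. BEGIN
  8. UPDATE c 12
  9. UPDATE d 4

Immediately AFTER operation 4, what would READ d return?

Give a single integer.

Answer: 29

Derivation:
Initial committed: {b=8, c=13, d=11, e=14}
Op 1: BEGIN: in_txn=True, pending={}
Op 2: ROLLBACK: discarded pending []; in_txn=False
Op 3: BEGIN: in_txn=True, pending={}
Op 4: UPDATE d=29 (pending; pending now {d=29})
After op 4: visible(d) = 29 (pending={d=29}, committed={b=8, c=13, d=11, e=14})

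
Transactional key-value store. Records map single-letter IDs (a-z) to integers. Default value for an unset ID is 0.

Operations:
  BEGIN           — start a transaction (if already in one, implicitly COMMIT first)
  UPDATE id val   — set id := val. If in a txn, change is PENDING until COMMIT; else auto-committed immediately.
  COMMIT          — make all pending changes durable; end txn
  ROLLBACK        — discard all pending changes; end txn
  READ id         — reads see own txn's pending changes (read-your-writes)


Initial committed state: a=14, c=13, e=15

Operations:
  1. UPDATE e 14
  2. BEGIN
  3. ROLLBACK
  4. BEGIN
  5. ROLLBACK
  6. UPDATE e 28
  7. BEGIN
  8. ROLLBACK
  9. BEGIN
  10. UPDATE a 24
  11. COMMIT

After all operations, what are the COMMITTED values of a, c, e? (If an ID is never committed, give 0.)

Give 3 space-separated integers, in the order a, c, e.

Initial committed: {a=14, c=13, e=15}
Op 1: UPDATE e=14 (auto-commit; committed e=14)
Op 2: BEGIN: in_txn=True, pending={}
Op 3: ROLLBACK: discarded pending []; in_txn=False
Op 4: BEGIN: in_txn=True, pending={}
Op 5: ROLLBACK: discarded pending []; in_txn=False
Op 6: UPDATE e=28 (auto-commit; committed e=28)
Op 7: BEGIN: in_txn=True, pending={}
Op 8: ROLLBACK: discarded pending []; in_txn=False
Op 9: BEGIN: in_txn=True, pending={}
Op 10: UPDATE a=24 (pending; pending now {a=24})
Op 11: COMMIT: merged ['a'] into committed; committed now {a=24, c=13, e=28}
Final committed: {a=24, c=13, e=28}

Answer: 24 13 28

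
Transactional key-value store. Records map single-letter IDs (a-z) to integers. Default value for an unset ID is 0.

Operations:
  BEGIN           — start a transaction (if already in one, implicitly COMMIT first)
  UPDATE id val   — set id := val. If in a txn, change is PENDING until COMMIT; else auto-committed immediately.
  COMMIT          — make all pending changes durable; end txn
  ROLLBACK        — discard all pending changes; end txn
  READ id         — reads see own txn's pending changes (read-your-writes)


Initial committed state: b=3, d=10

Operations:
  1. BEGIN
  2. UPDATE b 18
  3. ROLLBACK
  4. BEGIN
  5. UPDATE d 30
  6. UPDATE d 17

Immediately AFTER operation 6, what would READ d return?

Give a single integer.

Initial committed: {b=3, d=10}
Op 1: BEGIN: in_txn=True, pending={}
Op 2: UPDATE b=18 (pending; pending now {b=18})
Op 3: ROLLBACK: discarded pending ['b']; in_txn=False
Op 4: BEGIN: in_txn=True, pending={}
Op 5: UPDATE d=30 (pending; pending now {d=30})
Op 6: UPDATE d=17 (pending; pending now {d=17})
After op 6: visible(d) = 17 (pending={d=17}, committed={b=3, d=10})

Answer: 17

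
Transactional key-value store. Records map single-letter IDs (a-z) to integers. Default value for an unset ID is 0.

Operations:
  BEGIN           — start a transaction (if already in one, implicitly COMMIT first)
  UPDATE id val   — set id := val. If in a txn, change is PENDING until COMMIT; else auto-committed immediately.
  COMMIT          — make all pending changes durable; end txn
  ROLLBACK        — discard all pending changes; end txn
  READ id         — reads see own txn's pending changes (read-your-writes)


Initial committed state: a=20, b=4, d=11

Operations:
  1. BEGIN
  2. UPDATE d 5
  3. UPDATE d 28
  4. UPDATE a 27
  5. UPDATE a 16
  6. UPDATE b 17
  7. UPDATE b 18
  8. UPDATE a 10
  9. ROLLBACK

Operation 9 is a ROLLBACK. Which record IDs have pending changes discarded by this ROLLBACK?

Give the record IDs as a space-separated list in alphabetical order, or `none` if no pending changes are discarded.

Initial committed: {a=20, b=4, d=11}
Op 1: BEGIN: in_txn=True, pending={}
Op 2: UPDATE d=5 (pending; pending now {d=5})
Op 3: UPDATE d=28 (pending; pending now {d=28})
Op 4: UPDATE a=27 (pending; pending now {a=27, d=28})
Op 5: UPDATE a=16 (pending; pending now {a=16, d=28})
Op 6: UPDATE b=17 (pending; pending now {a=16, b=17, d=28})
Op 7: UPDATE b=18 (pending; pending now {a=16, b=18, d=28})
Op 8: UPDATE a=10 (pending; pending now {a=10, b=18, d=28})
Op 9: ROLLBACK: discarded pending ['a', 'b', 'd']; in_txn=False
ROLLBACK at op 9 discards: ['a', 'b', 'd']

Answer: a b d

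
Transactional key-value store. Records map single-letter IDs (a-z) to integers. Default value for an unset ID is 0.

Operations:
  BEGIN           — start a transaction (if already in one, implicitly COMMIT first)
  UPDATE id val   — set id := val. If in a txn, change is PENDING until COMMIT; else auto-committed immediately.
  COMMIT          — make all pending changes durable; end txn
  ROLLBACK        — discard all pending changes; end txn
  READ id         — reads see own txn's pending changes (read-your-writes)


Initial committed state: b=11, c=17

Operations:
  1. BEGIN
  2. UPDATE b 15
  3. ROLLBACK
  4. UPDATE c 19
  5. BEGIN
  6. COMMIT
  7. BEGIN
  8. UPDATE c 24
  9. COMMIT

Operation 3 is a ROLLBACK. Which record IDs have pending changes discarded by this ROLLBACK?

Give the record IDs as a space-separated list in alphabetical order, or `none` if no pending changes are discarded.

Answer: b

Derivation:
Initial committed: {b=11, c=17}
Op 1: BEGIN: in_txn=True, pending={}
Op 2: UPDATE b=15 (pending; pending now {b=15})
Op 3: ROLLBACK: discarded pending ['b']; in_txn=False
Op 4: UPDATE c=19 (auto-commit; committed c=19)
Op 5: BEGIN: in_txn=True, pending={}
Op 6: COMMIT: merged [] into committed; committed now {b=11, c=19}
Op 7: BEGIN: in_txn=True, pending={}
Op 8: UPDATE c=24 (pending; pending now {c=24})
Op 9: COMMIT: merged ['c'] into committed; committed now {b=11, c=24}
ROLLBACK at op 3 discards: ['b']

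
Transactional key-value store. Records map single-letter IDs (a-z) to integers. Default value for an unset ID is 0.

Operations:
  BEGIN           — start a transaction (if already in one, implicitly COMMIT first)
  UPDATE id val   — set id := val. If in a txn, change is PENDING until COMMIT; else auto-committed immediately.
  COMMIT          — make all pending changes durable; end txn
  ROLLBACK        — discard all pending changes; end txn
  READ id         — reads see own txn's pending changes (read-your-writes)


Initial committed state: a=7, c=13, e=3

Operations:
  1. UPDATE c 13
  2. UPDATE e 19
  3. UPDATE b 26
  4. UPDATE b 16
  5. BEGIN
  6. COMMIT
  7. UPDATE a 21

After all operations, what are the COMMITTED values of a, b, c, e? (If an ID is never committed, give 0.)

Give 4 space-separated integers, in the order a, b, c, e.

Answer: 21 16 13 19

Derivation:
Initial committed: {a=7, c=13, e=3}
Op 1: UPDATE c=13 (auto-commit; committed c=13)
Op 2: UPDATE e=19 (auto-commit; committed e=19)
Op 3: UPDATE b=26 (auto-commit; committed b=26)
Op 4: UPDATE b=16 (auto-commit; committed b=16)
Op 5: BEGIN: in_txn=True, pending={}
Op 6: COMMIT: merged [] into committed; committed now {a=7, b=16, c=13, e=19}
Op 7: UPDATE a=21 (auto-commit; committed a=21)
Final committed: {a=21, b=16, c=13, e=19}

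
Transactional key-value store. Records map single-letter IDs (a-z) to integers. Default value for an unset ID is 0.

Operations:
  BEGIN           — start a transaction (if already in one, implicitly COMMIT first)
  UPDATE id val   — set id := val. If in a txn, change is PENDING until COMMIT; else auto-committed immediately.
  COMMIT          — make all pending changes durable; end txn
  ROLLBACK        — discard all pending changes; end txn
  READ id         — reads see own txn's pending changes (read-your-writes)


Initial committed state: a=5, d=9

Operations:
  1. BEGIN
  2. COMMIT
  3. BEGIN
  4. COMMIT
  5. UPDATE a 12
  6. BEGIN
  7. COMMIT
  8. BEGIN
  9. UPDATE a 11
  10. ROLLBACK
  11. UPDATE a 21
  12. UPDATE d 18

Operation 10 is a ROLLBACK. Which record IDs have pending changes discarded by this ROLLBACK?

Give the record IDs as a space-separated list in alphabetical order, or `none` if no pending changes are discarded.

Answer: a

Derivation:
Initial committed: {a=5, d=9}
Op 1: BEGIN: in_txn=True, pending={}
Op 2: COMMIT: merged [] into committed; committed now {a=5, d=9}
Op 3: BEGIN: in_txn=True, pending={}
Op 4: COMMIT: merged [] into committed; committed now {a=5, d=9}
Op 5: UPDATE a=12 (auto-commit; committed a=12)
Op 6: BEGIN: in_txn=True, pending={}
Op 7: COMMIT: merged [] into committed; committed now {a=12, d=9}
Op 8: BEGIN: in_txn=True, pending={}
Op 9: UPDATE a=11 (pending; pending now {a=11})
Op 10: ROLLBACK: discarded pending ['a']; in_txn=False
Op 11: UPDATE a=21 (auto-commit; committed a=21)
Op 12: UPDATE d=18 (auto-commit; committed d=18)
ROLLBACK at op 10 discards: ['a']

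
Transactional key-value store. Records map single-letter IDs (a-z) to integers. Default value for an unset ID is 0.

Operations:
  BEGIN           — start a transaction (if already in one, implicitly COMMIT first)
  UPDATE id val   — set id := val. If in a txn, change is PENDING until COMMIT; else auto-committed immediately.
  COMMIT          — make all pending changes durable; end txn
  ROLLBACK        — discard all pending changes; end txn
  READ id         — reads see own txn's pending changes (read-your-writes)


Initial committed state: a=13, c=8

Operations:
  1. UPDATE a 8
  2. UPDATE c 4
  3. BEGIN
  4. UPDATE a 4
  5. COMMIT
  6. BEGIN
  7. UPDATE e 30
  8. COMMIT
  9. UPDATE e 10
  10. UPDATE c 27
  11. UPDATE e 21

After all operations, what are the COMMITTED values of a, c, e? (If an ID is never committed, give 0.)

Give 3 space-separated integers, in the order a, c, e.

Answer: 4 27 21

Derivation:
Initial committed: {a=13, c=8}
Op 1: UPDATE a=8 (auto-commit; committed a=8)
Op 2: UPDATE c=4 (auto-commit; committed c=4)
Op 3: BEGIN: in_txn=True, pending={}
Op 4: UPDATE a=4 (pending; pending now {a=4})
Op 5: COMMIT: merged ['a'] into committed; committed now {a=4, c=4}
Op 6: BEGIN: in_txn=True, pending={}
Op 7: UPDATE e=30 (pending; pending now {e=30})
Op 8: COMMIT: merged ['e'] into committed; committed now {a=4, c=4, e=30}
Op 9: UPDATE e=10 (auto-commit; committed e=10)
Op 10: UPDATE c=27 (auto-commit; committed c=27)
Op 11: UPDATE e=21 (auto-commit; committed e=21)
Final committed: {a=4, c=27, e=21}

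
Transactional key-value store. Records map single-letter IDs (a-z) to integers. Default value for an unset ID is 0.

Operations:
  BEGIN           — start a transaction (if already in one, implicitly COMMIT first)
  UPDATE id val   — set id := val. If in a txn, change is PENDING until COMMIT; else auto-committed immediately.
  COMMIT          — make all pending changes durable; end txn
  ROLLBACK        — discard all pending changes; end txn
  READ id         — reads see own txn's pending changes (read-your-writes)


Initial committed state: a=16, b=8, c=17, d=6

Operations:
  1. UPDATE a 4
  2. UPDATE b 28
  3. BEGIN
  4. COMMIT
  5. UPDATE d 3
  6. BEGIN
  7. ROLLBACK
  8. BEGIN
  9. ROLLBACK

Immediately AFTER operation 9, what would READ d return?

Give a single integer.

Answer: 3

Derivation:
Initial committed: {a=16, b=8, c=17, d=6}
Op 1: UPDATE a=4 (auto-commit; committed a=4)
Op 2: UPDATE b=28 (auto-commit; committed b=28)
Op 3: BEGIN: in_txn=True, pending={}
Op 4: COMMIT: merged [] into committed; committed now {a=4, b=28, c=17, d=6}
Op 5: UPDATE d=3 (auto-commit; committed d=3)
Op 6: BEGIN: in_txn=True, pending={}
Op 7: ROLLBACK: discarded pending []; in_txn=False
Op 8: BEGIN: in_txn=True, pending={}
Op 9: ROLLBACK: discarded pending []; in_txn=False
After op 9: visible(d) = 3 (pending={}, committed={a=4, b=28, c=17, d=3})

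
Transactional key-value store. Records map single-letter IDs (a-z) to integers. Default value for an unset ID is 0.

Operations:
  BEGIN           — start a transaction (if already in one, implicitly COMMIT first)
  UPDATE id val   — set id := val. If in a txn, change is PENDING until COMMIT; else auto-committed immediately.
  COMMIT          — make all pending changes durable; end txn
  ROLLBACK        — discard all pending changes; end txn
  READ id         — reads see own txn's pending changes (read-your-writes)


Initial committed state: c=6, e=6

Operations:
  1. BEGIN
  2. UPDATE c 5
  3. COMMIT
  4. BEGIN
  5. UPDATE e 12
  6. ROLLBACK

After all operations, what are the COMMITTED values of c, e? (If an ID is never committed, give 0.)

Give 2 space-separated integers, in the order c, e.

Initial committed: {c=6, e=6}
Op 1: BEGIN: in_txn=True, pending={}
Op 2: UPDATE c=5 (pending; pending now {c=5})
Op 3: COMMIT: merged ['c'] into committed; committed now {c=5, e=6}
Op 4: BEGIN: in_txn=True, pending={}
Op 5: UPDATE e=12 (pending; pending now {e=12})
Op 6: ROLLBACK: discarded pending ['e']; in_txn=False
Final committed: {c=5, e=6}

Answer: 5 6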